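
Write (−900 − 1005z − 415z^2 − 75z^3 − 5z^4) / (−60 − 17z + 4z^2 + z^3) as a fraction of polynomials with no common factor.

(−60 − 35z − 5z^2)/(−4 + z)

By polynomial division,
  −5z^4 − 75z^3 − 415z^2 − 1005z − 900 = (−5z − 55)(z^3 + 4z^2 − 17z − 60) + (−280z^2 − 2240z − 4200)
  z^3 + 4z^2 − 17z − 60 = (−(1/280)z + 1/70)(−280z^2 − 2240z − 4200) + (0)
Last nonzero remainder: −280z^2 − 2240z − 4200. Dividing through by −280 gives the monic gcd z^2 + 8z + 15.
Cancel z^2 + 8z + 15 from numerator and denominator to get the reduced form.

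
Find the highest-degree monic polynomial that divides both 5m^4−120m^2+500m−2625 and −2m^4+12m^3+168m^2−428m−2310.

Apply the Euclidean algorithm:
  5m^4−120m^2+500m−2625 = (−5/2)(−2m^4+12m^3+168m^2−428m−2310) + (30m^3+300m^2−570m−8400)
  −2m^4+12m^3+168m^2−428m−2310 = (−(1/15)m+16/15)(30m^3+300m^2−570m−8400) + (−190m^2−380m+6650)
  30m^3+300m^2−570m−8400 = (−(3/19)m−24/19)(−190m^2−380m+6650) + (0)
Last nonzero remainder: −190m^2−380m+6650. Dividing through by −190 gives the monic gcd m^2+2m−35.

m^2+2m−35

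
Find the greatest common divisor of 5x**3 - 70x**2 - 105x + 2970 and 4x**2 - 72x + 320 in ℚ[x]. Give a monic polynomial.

1

Repeated division with remainder:
  5x**3 - 70x**2 - 105x + 2970 = ((5/4)x + 5)(4x**2 - 72x + 320) + (-145x + 1370)
  4x**2 - 72x + 320 = (-(4/145)x + 992/4205)(-145x + 1370) + (-2688/841)
  -145x + 1370 = ((121945/2688)x - 576085/1344)(-2688/841) + (0)
The last nonzero remainder is the constant -2688/841, so the polynomials are coprime and gcd = 1.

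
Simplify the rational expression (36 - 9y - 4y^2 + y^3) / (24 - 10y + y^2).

(-9 + y^2)/(-6 + y)

By polynomial division,
  y^3 - 4y^2 - 9y + 36 = (y + 6)(y^2 - 10y + 24) + (27y - 108)
  y^2 - 10y + 24 = ((1/27)y - 2/9)(27y - 108) + (0)
Last nonzero remainder: 27y - 108. Dividing through by 27 gives the monic gcd y - 4.
Cancel y - 4 from numerator and denominator to get the reduced form.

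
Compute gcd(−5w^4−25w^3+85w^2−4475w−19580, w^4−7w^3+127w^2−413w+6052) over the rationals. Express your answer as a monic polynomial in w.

w^2−10w+89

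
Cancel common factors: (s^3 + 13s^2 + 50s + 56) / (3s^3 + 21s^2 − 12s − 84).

(s + 4)/(3s − 6)

Euclidean algorithm in ℚ[s]:
  s^3 + 13s^2 + 50s + 56 = (1/3)(3s^3 + 21s^2 − 12s − 84) + (6s^2 + 54s + 84)
  3s^3 + 21s^2 − 12s − 84 = ((1/2)s − 1)(6s^2 + 54s + 84) + (0)
Last nonzero remainder: 6s^2 + 54s + 84. Dividing through by 6 gives the monic gcd s^2 + 9s + 14.
Cancel s^2 + 9s + 14 from numerator and denominator to get the reduced form.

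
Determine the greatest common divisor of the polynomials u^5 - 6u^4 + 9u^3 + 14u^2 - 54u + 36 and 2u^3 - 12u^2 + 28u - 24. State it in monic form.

Euclidean algorithm in ℚ[u]:
  u^5 - 6u^4 + 9u^3 + 14u^2 - 54u + 36 = ((1/2)u^2 - 5/2)(2u^3 - 12u^2 + 28u - 24) + (-4u^2 + 16u - 24)
  2u^3 - 12u^2 + 28u - 24 = (-(1/2)u + 1)(-4u^2 + 16u - 24) + (0)
Last nonzero remainder: -4u^2 + 16u - 24. Dividing through by -4 gives the monic gcd u^2 - 4u + 6.

u^2 - 4u + 6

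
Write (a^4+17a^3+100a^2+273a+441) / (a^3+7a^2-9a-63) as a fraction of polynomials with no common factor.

(a^3+10a^2+30a+63)/(a^2-9)

Euclidean algorithm in ℚ[a]:
  a^4+17a^3+100a^2+273a+441 = (a+10)(a^3+7a^2-9a-63) + (39a^2+426a+1071)
  a^3+7a^2-9a-63 = ((1/39)a-17/169)(39a^2+426a+1071) + ((1080/169)a+7560/169)
  39a^2+426a+1071 = ((2197/360)a+2873/120)((1080/169)a+7560/169) + (0)
Last nonzero remainder: (1080/169)a+7560/169. Dividing through by 1080/169 gives the monic gcd a+7.
Cancel a+7 from numerator and denominator to get the reduced form.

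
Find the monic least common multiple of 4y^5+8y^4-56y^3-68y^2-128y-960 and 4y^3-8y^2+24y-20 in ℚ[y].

y^6+y^5-16y^4-3y^3-15y^2-208y+240

Repeated division with remainder:
  4y^5+8y^4-56y^3-68y^2-128y-960 = (y^2+4y-12)(4y^3-8y^2+24y-20) + (-240y^2+240y-1200)
  4y^3-8y^2+24y-20 = (-(1/60)y+1/60)(-240y^2+240y-1200) + (0)
Last nonzero remainder: -240y^2+240y-1200. Dividing through by -240 gives the monic gcd y^2-y+5.
Then lcm(f, g) = f·g / gcd(f, g); expanding and making the result monic gives the answer.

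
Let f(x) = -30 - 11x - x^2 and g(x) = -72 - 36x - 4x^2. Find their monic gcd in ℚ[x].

By polynomial division,
  -x^2 - 11x - 30 = (1/4)(-4x^2 - 36x - 72) + (-2x - 12)
  -4x^2 - 36x - 72 = (2x + 6)(-2x - 12) + (0)
Last nonzero remainder: -2x - 12. Dividing through by -2 gives the monic gcd x + 6.

6 + x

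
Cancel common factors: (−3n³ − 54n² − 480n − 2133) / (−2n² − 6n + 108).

(3n² + 27n + 237)/(2n − 12)

Euclidean algorithm in ℚ[n]:
  −3n³ − 54n² − 480n − 2133 = ((3/2)n + 45/2)(−2n² − 6n + 108) + (−507n − 4563)
  −2n² − 6n + 108 = ((2/507)n − 4/169)(−507n − 4563) + (0)
Last nonzero remainder: −507n − 4563. Dividing through by −507 gives the monic gcd n + 9.
Cancel n + 9 from numerator and denominator to get the reduced form.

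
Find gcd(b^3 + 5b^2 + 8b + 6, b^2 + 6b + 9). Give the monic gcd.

b + 3

Euclidean algorithm in ℚ[b]:
  b^3 + 5b^2 + 8b + 6 = (b − 1)(b^2 + 6b + 9) + (5b + 15)
  b^2 + 6b + 9 = ((1/5)b + 3/5)(5b + 15) + (0)
Last nonzero remainder: 5b + 15. Dividing through by 5 gives the monic gcd b + 3.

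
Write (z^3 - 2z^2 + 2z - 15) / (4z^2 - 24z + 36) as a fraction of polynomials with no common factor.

Apply the Euclidean algorithm:
  z^3 - 2z^2 + 2z - 15 = ((1/4)z + 1)(4z^2 - 24z + 36) + (17z - 51)
  4z^2 - 24z + 36 = ((4/17)z - 12/17)(17z - 51) + (0)
Last nonzero remainder: 17z - 51. Dividing through by 17 gives the monic gcd z - 3.
Cancel z - 3 from numerator and denominator to get the reduced form.

(z^2 + z + 5)/(4z - 12)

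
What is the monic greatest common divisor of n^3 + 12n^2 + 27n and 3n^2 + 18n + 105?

1

Euclidean algorithm in ℚ[n]:
  n^3 + 12n^2 + 27n = ((1/3)n + 2)(3n^2 + 18n + 105) + (-44n - 210)
  3n^2 + 18n + 105 = (-(3/44)n - 81/968)(-44n - 210) + (42315/484)
  -44n - 210 = (-(21296/42315)n - 968/403)(42315/484) + (0)
The last nonzero remainder is the constant 42315/484, so the polynomials are coprime and gcd = 1.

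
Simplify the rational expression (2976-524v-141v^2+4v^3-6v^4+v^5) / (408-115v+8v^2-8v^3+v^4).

By polynomial division,
  v^5-6v^4+4v^3-141v^2-524v+2976 = (v+2)(v^4-8v^3+8v^2-115v+408) + (12v^3-42v^2-702v+2160)
  v^4-8v^3+8v^2-115v+408 = ((1/12)v-3/8)(12v^3-42v^2-702v+2160) + ((203/4)v^2-(2233/4)v+1218)
  12v^3-42v^2-702v+2160 = ((48/203)v+360/203)((203/4)v^2-(2233/4)v+1218) + (0)
Last nonzero remainder: (203/4)v^2-(2233/4)v+1218. Dividing through by 203/4 gives the monic gcd v^2-11v+24.
Cancel v^2-11v+24 from numerator and denominator to get the reduced form.

(124+35v+5v^2+v^3)/(17+3v+v^2)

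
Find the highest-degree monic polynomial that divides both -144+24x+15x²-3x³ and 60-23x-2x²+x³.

-4+x

By polynomial division,
  -3x³+15x²+24x-144 = (-3)(x³-2x²-23x+60) + (9x²-45x+36)
  x³-2x²-23x+60 = ((1/9)x+1/3)(9x²-45x+36) + (-12x+48)
  9x²-45x+36 = (-(3/4)x+3/4)(-12x+48) + (0)
Last nonzero remainder: -12x+48. Dividing through by -12 gives the monic gcd x-4.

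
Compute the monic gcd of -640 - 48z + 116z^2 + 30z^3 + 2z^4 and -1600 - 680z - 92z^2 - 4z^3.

40 + 13z + z^2

Euclidean algorithm in ℚ[z]:
  2z^4 + 30z^3 + 116z^2 - 48z - 640 = (-(1/2)z + 4)(-4z^3 - 92z^2 - 680z - 1600) + (144z^2 + 1872z + 5760)
  -4z^3 - 92z^2 - 680z - 1600 = (-(1/36)z - 5/18)(144z^2 + 1872z + 5760) + (0)
Last nonzero remainder: 144z^2 + 1872z + 5760. Dividing through by 144 gives the monic gcd z^2 + 13z + 40.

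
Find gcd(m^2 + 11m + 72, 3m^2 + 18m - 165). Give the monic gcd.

1

By polynomial division,
  m^2 + 11m + 72 = (1/3)(3m^2 + 18m - 165) + (5m + 127)
  3m^2 + 18m - 165 = ((3/5)m - 291/25)(5m + 127) + (32832/25)
  5m + 127 = ((125/32832)m + 3175/32832)(32832/25) + (0)
The last nonzero remainder is the constant 32832/25, so the polynomials are coprime and gcd = 1.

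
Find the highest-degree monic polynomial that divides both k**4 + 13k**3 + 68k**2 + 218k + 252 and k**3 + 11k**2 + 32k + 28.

k**2 + 9k + 14

Euclidean algorithm in ℚ[k]:
  k**4 + 13k**3 + 68k**2 + 218k + 252 = (k + 2)(k**3 + 11k**2 + 32k + 28) + (14k**2 + 126k + 196)
  k**3 + 11k**2 + 32k + 28 = ((1/14)k + 1/7)(14k**2 + 126k + 196) + (0)
Last nonzero remainder: 14k**2 + 126k + 196. Dividing through by 14 gives the monic gcd k**2 + 9k + 14.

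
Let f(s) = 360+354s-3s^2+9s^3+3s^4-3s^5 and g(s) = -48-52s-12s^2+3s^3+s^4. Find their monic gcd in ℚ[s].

-12-s+s^2

Euclidean algorithm in ℚ[s]:
  -3s^5+3s^4+9s^3-3s^2+354s+360 = (-3s+12)(s^4+3s^3-12s^2-52s-48) + (-63s^3-15s^2+834s+936)
  s^4+3s^3-12s^2-52s-48 = (-(1/63)s-58/1323)(-63s^3-15s^2+834s+936) + ((256/441)s^2-(256/441)s-1024/147)
  -63s^3-15s^2+834s+936 = (-(27783/256)s-17199/128)((256/441)s^2-(256/441)s-1024/147) + (0)
Last nonzero remainder: (256/441)s^2-(256/441)s-1024/147. Dividing through by 256/441 gives the monic gcd s^2-s-12.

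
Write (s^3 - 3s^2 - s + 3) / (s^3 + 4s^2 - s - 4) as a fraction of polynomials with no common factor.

Repeated division with remainder:
  s^3 - 3s^2 - s + 3 = (s^3 + 4s^2 - s - 4) + (-7s^2 + 7)
  s^3 + 4s^2 - s - 4 = (-(1/7)s - 4/7)(-7s^2 + 7) + (0)
Last nonzero remainder: -7s^2 + 7. Dividing through by -7 gives the monic gcd s^2 - 1.
Cancel s^2 - 1 from numerator and denominator to get the reduced form.

(s - 3)/(s + 4)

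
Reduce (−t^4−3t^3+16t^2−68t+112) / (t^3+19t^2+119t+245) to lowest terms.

By polynomial division,
  −t^4−3t^3+16t^2−68t+112 = (−t+16)(t^3+19t^2+119t+245) + (−169t^2−1727t−3808)
  t^3+19t^2+119t+245 = (−(1/169)t−1484/28561)(−169t^2−1727t−3808) + ((192339/28561)t+1346373/28561)
  −169t^2−1727t−3808 = (−(4826809/192339)t−15537184/192339)((192339/28561)t+1346373/28561) + (0)
Last nonzero remainder: (192339/28561)t+1346373/28561. Dividing through by 192339/28561 gives the monic gcd t+7.
Cancel t+7 from numerator and denominator to get the reduced form.

(−t^3+4t^2−12t+16)/(t^2+12t+35)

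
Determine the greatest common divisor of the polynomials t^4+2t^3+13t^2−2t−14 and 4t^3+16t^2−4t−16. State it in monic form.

Repeated division with remainder:
  t^4+2t^3+13t^2−2t−14 = ((1/4)t−1/2)(4t^3+16t^2−4t−16) + (22t^2−22)
  4t^3+16t^2−4t−16 = ((2/11)t+8/11)(22t^2−22) + (0)
Last nonzero remainder: 22t^2−22. Dividing through by 22 gives the monic gcd t^2−1.

t^2−1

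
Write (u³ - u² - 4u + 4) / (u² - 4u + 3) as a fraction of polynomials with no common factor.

(u² - 4)/(u - 3)

Euclidean algorithm in ℚ[u]:
  u³ - u² - 4u + 4 = (u + 3)(u² - 4u + 3) + (5u - 5)
  u² - 4u + 3 = ((1/5)u - 3/5)(5u - 5) + (0)
Last nonzero remainder: 5u - 5. Dividing through by 5 gives the monic gcd u - 1.
Cancel u - 1 from numerator and denominator to get the reduced form.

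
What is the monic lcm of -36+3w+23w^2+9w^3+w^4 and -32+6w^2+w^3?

288-96w-214w^2-23w^3+33w^4+11w^5+w^6

Euclidean algorithm in ℚ[w]:
  w^4+9w^3+23w^2+3w-36 = (w+3)(w^3+6w^2-32) + (5w^2+35w+60)
  w^3+6w^2-32 = ((1/5)w-1/5)(5w^2+35w+60) + (-5w-20)
  5w^2+35w+60 = (-w-3)(-5w-20) + (0)
Last nonzero remainder: -5w-20. Dividing through by -5 gives the monic gcd w+4.
Then lcm(f, g) = f·g / gcd(f, g); expanding and making the result monic gives the answer.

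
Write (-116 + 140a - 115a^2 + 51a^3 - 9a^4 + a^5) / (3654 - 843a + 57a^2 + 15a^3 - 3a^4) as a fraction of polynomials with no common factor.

Repeated division with remainder:
  a^5 - 9a^4 + 51a^3 - 115a^2 + 140a - 116 = (-(1/3)a + 4/3)(-3a^4 + 15a^3 + 57a^2 - 843a + 3654) + (50a^3 - 472a^2 + 2482a - 4988)
  -3a^4 + 15a^3 + 57a^2 - 843a + 3654 = (-(3/50)a - 333/1250)(50a^3 - 472a^2 + 2482a - 4988) + ((50112/625)a^2 - (300672/625)a + 1453248/625)
  50a^3 - 472a^2 + 2482a - 4988 = ((15625/25056)a - 26875/12528)((50112/625)a^2 - (300672/625)a + 1453248/625) + (0)
Last nonzero remainder: (50112/625)a^2 - (300672/625)a + 1453248/625. Dividing through by 50112/625 gives the monic gcd a^2 - 6a + 29.
Cancel a^2 - 6a + 29 from numerator and denominator to get the reduced form.

(4 - 4a + 3a^2 - a^3)/(-126 + 3a + 3a^2)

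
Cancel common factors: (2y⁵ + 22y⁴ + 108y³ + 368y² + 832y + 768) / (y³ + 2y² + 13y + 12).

Repeated division with remainder:
  2y⁵ + 22y⁴ + 108y³ + 368y² + 832y + 768 = (2y² + 18y + 46)(y³ + 2y² + 13y + 12) + (18y² + 18y + 216)
  y³ + 2y² + 13y + 12 = ((1/18)y + 1/18)(18y² + 18y + 216) + (0)
Last nonzero remainder: 18y² + 18y + 216. Dividing through by 18 gives the monic gcd y² + y + 12.
Cancel y² + y + 12 from numerator and denominator to get the reduced form.

(2y³ + 20y² + 64y + 64)/(y + 1)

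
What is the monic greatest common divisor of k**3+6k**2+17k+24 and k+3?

k+3

By polynomial division,
  k**3+6k**2+17k+24 = (k**2+3k+8)(k+3) + (0)
The last nonzero remainder k+3 is already monic.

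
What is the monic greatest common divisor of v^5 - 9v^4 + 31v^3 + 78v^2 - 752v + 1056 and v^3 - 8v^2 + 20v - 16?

v^2 - 6v + 8

Repeated division with remainder:
  v^5 - 9v^4 + 31v^3 + 78v^2 - 752v + 1056 = (v^2 - v + 3)(v^3 - 8v^2 + 20v - 16) + (138v^2 - 828v + 1104)
  v^3 - 8v^2 + 20v - 16 = ((1/138)v - 1/69)(138v^2 - 828v + 1104) + (0)
Last nonzero remainder: 138v^2 - 828v + 1104. Dividing through by 138 gives the monic gcd v^2 - 6v + 8.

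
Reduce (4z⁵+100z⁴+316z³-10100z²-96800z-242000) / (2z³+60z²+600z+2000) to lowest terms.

(2z³+10z²-242z-1210)/(z+10)

By polynomial division,
  4z⁵+100z⁴+316z³-10100z²-96800z-242000 = (2z²-10z-142)(2z³+60z²+600z+2000) + (420z²+8400z+42000)
  2z³+60z²+600z+2000 = ((1/210)z+1/21)(420z²+8400z+42000) + (0)
Last nonzero remainder: 420z²+8400z+42000. Dividing through by 420 gives the monic gcd z²+20z+100.
Cancel z²+20z+100 from numerator and denominator to get the reduced form.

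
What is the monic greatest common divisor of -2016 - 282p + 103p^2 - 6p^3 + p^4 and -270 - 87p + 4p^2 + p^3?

Repeated division with remainder:
  p^4 - 6p^3 + 103p^2 - 282p - 2016 = (p - 10)(p^3 + 4p^2 - 87p - 270) + (230p^2 - 882p - 4716)
  p^3 + 4p^2 - 87p - 270 = ((1/230)p + 901/26450)(230p^2 - 882p - 4716) + (-(482064/13225)p - 1446192/13225)
  230p^2 - 882p - 4716 = (-(1520875/241032)p + 1732475/40172)(-(482064/13225)p - 1446192/13225) + (0)
Last nonzero remainder: -(482064/13225)p - 1446192/13225. Dividing through by -482064/13225 gives the monic gcd p + 3.

3 + p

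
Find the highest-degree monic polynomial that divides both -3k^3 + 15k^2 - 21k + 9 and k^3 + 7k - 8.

By polynomial division,
  -3k^3 + 15k^2 - 21k + 9 = (-3)(k^3 + 7k - 8) + (15k^2 - 15)
  k^3 + 7k - 8 = ((1/15)k)(15k^2 - 15) + (8k - 8)
  15k^2 - 15 = ((15/8)k + 15/8)(8k - 8) + (0)
Last nonzero remainder: 8k - 8. Dividing through by 8 gives the monic gcd k - 1.

k - 1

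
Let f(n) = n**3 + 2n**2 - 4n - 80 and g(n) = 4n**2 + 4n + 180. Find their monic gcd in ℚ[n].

1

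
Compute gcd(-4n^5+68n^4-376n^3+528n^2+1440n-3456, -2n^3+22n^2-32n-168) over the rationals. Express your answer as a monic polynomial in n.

Repeated division with remainder:
  -4n^5+68n^4-376n^3+528n^2+1440n-3456 = (2n^2-12n+24)(-2n^3+22n^2-32n-168) + (-48n^2+192n+576)
  -2n^3+22n^2-32n-168 = ((1/24)n-7/24)(-48n^2+192n+576) + (0)
Last nonzero remainder: -48n^2+192n+576. Dividing through by -48 gives the monic gcd n^2-4n-12.

n^2-4n-12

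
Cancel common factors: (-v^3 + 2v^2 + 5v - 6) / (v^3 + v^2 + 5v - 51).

Repeated division with remainder:
  -v^3 + 2v^2 + 5v - 6 = (-1)(v^3 + v^2 + 5v - 51) + (3v^2 + 10v - 57)
  v^3 + v^2 + 5v - 51 = ((1/3)v - 7/9)(3v^2 + 10v - 57) + ((286/9)v - 286/3)
  3v^2 + 10v - 57 = ((27/286)v + 171/286)((286/9)v - 286/3) + (0)
Last nonzero remainder: (286/9)v - 286/3. Dividing through by 286/9 gives the monic gcd v - 3.
Cancel v - 3 from numerator and denominator to get the reduced form.

(-v^2 - v + 2)/(v^2 + 4v + 17)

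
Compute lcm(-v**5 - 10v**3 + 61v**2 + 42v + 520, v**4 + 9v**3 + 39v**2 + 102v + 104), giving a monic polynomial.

v**7 + 6v**6 + 18v**5 - v**4 - 328v**3 - 1260v**2 - 3456v - 4160

Repeated division with remainder:
  -v**5 - 10v**3 + 61v**2 + 42v + 520 = (-v + 9)(v**4 + 9v**3 + 39v**2 + 102v + 104) + (-52v**3 - 188v**2 - 772v - 416)
  v**4 + 9v**3 + 39v**2 + 102v + 104 = (-(1/52)v - 35/338)(-52v**3 - 188v**2 - 772v - 416) + ((792/169)v**2 + (2376/169)v + 792/13)
  -52v**3 - 188v**2 - 772v - 416 = (-(2197/198)v - 676/99)((792/169)v**2 + (2376/169)v + 792/13) + (0)
Last nonzero remainder: (792/169)v**2 + (2376/169)v + 792/13. Dividing through by 792/169 gives the monic gcd v**2 + 3v + 13.
Then lcm(f, g) = f·g / gcd(f, g); expanding and making the result monic gives the answer.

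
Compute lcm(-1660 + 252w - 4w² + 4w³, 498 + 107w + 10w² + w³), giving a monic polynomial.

-2490 - 37w + 57w² + 5w³ + w⁴

Repeated division with remainder:
  4w³ - 4w² + 252w - 1660 = (4)(w³ + 10w² + 107w + 498) + (-44w² - 176w - 3652)
  w³ + 10w² + 107w + 498 = (-(1/44)w - 3/22)(-44w² - 176w - 3652) + (0)
Last nonzero remainder: -44w² - 176w - 3652. Dividing through by -44 gives the monic gcd w² + 4w + 83.
Then lcm(f, g) = f·g / gcd(f, g); expanding and making the result monic gives the answer.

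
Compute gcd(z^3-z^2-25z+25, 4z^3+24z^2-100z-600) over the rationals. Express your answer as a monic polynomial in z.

Euclidean algorithm in ℚ[z]:
  z^3-z^2-25z+25 = (1/4)(4z^3+24z^2-100z-600) + (-7z^2+175)
  4z^3+24z^2-100z-600 = (-(4/7)z-24/7)(-7z^2+175) + (0)
Last nonzero remainder: -7z^2+175. Dividing through by -7 gives the monic gcd z^2-25.

z^2-25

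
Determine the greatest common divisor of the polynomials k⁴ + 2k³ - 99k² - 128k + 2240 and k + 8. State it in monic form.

k + 8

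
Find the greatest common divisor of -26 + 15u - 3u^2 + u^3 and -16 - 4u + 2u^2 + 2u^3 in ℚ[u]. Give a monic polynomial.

Repeated division with remainder:
  u^3 - 3u^2 + 15u - 26 = (1/2)(2u^3 + 2u^2 - 4u - 16) + (-4u^2 + 17u - 18)
  2u^3 + 2u^2 - 4u - 16 = (-(1/2)u - 21/8)(-4u^2 + 17u - 18) + ((253/8)u - 253/4)
  -4u^2 + 17u - 18 = (-(32/253)u + 72/253)((253/8)u - 253/4) + (0)
Last nonzero remainder: (253/8)u - 253/4. Dividing through by 253/8 gives the monic gcd u - 2.

-2 + u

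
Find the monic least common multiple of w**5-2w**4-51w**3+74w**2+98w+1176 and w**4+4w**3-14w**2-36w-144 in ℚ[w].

w**6+4w**5-63w**4-232w**3+542w**2+1764w+7056

Repeated division with remainder:
  w**5-2w**4-51w**3+74w**2+98w+1176 = (w-6)(w**4+4w**3-14w**2-36w-144) + (-13w**3+26w**2+26w+312)
  w**4+4w**3-14w**2-36w-144 = (-(1/13)w-6/13)(-13w**3+26w**2+26w+312) + (0)
Last nonzero remainder: -13w**3+26w**2+26w+312. Dividing through by -13 gives the monic gcd w**3-2w**2-2w-24.
Then lcm(f, g) = f·g / gcd(f, g); expanding and making the result monic gives the answer.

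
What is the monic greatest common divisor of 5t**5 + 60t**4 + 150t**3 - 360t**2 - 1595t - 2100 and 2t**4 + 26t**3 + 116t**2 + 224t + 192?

t**2 + 3t + 4

Euclidean algorithm in ℚ[t]:
  5t**5 + 60t**4 + 150t**3 - 360t**2 - 1595t - 2100 = ((5/2)t - 5/2)(2t**4 + 26t**3 + 116t**2 + 224t + 192) + (-75t**3 - 630t**2 - 1515t - 1620)
  2t**4 + 26t**3 + 116t**2 + 224t + 192 = (-(2/75)t - 46/375)(-75t**3 - 630t**2 - 1515t - 1620) + (-(42/25)t**2 - (126/25)t - 168/25)
  -75t**3 - 630t**2 - 1515t - 1620 = ((625/14)t + 3375/14)(-(42/25)t**2 - (126/25)t - 168/25) + (0)
Last nonzero remainder: -(42/25)t**2 - (126/25)t - 168/25. Dividing through by -42/25 gives the monic gcd t**2 + 3t + 4.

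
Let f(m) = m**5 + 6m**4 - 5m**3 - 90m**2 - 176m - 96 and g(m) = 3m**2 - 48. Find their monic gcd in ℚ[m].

Euclidean algorithm in ℚ[m]:
  m**5 + 6m**4 - 5m**3 - 90m**2 - 176m - 96 = ((1/3)m**3 + 2m**2 + (11/3)m + 2)(3m**2 - 48) + (0)
Last nonzero remainder: 3m**2 - 48. Dividing through by 3 gives the monic gcd m**2 - 16.

m**2 - 16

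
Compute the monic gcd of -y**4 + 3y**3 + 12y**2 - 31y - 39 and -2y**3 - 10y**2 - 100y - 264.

Euclidean algorithm in ℚ[y]:
  -y**4 + 3y**3 + 12y**2 - 31y - 39 = ((1/2)y - 4)(-2y**3 - 10y**2 - 100y - 264) + (22y**2 - 299y - 1095)
  -2y**3 - 10y**2 - 100y - 264 = (-(1/11)y - 409/242)(22y**2 - 299y - 1095) + (-(170581/242)y - 511743/242)
  22y**2 - 299y - 1095 = (-(5324/170581)y + 88330/170581)(-(170581/242)y - 511743/242) + (0)
Last nonzero remainder: -(170581/242)y - 511743/242. Dividing through by -170581/242 gives the monic gcd y + 3.

y + 3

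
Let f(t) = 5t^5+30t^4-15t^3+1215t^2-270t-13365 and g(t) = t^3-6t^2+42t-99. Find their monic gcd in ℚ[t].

Euclidean algorithm in ℚ[t]:
  5t^5+30t^4-15t^3+1215t^2-270t-13365 = (5t^2+60t+135)(t^3-6t^2+42t-99) + (0)
The last nonzero remainder t^3-6t^2+42t-99 is already monic.

t^3-6t^2+42t-99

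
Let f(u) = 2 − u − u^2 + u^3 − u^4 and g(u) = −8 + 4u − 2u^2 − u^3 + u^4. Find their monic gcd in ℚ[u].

Repeated division with remainder:
  −u^4 + u^3 − u^2 − u + 2 = (−1)(u^4 − u^3 − 2u^2 + 4u − 8) + (−3u^2 + 3u − 6)
  u^4 − u^3 − 2u^2 + 4u − 8 = (−(1/3)u^2 + 4/3)(−3u^2 + 3u − 6) + (0)
Last nonzero remainder: −3u^2 + 3u − 6. Dividing through by −3 gives the monic gcd u^2 − u + 2.

2 − u + u^2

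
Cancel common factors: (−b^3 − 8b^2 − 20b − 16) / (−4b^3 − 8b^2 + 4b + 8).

(b^2 + 6b + 8)/(4b^2 − 4)

By polynomial division,
  −b^3 − 8b^2 − 20b − 16 = (1/4)(−4b^3 − 8b^2 + 4b + 8) + (−6b^2 − 21b − 18)
  −4b^3 − 8b^2 + 4b + 8 = ((2/3)b − 1)(−6b^2 − 21b − 18) + (−5b − 10)
  −6b^2 − 21b − 18 = ((6/5)b + 9/5)(−5b − 10) + (0)
Last nonzero remainder: −5b − 10. Dividing through by −5 gives the monic gcd b + 2.
Cancel b + 2 from numerator and denominator to get the reduced form.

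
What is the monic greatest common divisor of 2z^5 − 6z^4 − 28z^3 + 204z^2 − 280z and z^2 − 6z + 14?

z^2 − 6z + 14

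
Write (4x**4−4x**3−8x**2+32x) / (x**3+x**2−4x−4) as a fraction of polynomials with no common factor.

(4x**3−12x**2+16x)/(x**2−x−2)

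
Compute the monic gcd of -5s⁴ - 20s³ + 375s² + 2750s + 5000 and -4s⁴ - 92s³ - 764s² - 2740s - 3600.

By polynomial division,
  -5s⁴ - 20s³ + 375s² + 2750s + 5000 = (5/4)(-4s⁴ - 92s³ - 764s² - 2740s - 3600) + (95s³ + 1330s² + 6175s + 9500)
  -4s⁴ - 92s³ - 764s² - 2740s - 3600 = (-(4/95)s - 36/95)(95s³ + 1330s² + 6175s + 9500) + (0)
Last nonzero remainder: 95s³ + 1330s² + 6175s + 9500. Dividing through by 95 gives the monic gcd s³ + 14s² + 65s + 100.

s³ + 14s² + 65s + 100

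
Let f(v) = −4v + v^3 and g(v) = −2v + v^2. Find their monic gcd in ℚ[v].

Repeated division with remainder:
  v^3 − 4v = (v + 2)(v^2 − 2v) + (0)
The last nonzero remainder v^2 − 2v is already monic.

−2v + v^2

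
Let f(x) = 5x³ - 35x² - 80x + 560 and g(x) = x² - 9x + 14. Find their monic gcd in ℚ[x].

x - 7

Apply the Euclidean algorithm:
  5x³ - 35x² - 80x + 560 = (5x + 10)(x² - 9x + 14) + (-60x + 420)
  x² - 9x + 14 = (-(1/60)x + 1/30)(-60x + 420) + (0)
Last nonzero remainder: -60x + 420. Dividing through by -60 gives the monic gcd x - 7.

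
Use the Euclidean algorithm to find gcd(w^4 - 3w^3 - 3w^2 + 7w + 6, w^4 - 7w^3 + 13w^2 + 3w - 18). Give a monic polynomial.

w^3 - 4w^2 + w + 6

Euclidean algorithm in ℚ[w]:
  w^4 - 3w^3 - 3w^2 + 7w + 6 = (w^4 - 7w^3 + 13w^2 + 3w - 18) + (4w^3 - 16w^2 + 4w + 24)
  w^4 - 7w^3 + 13w^2 + 3w - 18 = ((1/4)w - 3/4)(4w^3 - 16w^2 + 4w + 24) + (0)
Last nonzero remainder: 4w^3 - 16w^2 + 4w + 24. Dividing through by 4 gives the monic gcd w^3 - 4w^2 + w + 6.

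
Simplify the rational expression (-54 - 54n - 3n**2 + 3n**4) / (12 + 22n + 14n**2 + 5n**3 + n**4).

(-9 + 3n)/(2 + n)

Euclidean algorithm in ℚ[n]:
  3n**4 - 3n**2 - 54n - 54 = (3)(n**4 + 5n**3 + 14n**2 + 22n + 12) + (-15n**3 - 45n**2 - 120n - 90)
  n**4 + 5n**3 + 14n**2 + 22n + 12 = (-(1/15)n - 2/15)(-15n**3 - 45n**2 - 120n - 90) + (0)
Last nonzero remainder: -15n**3 - 45n**2 - 120n - 90. Dividing through by -15 gives the monic gcd n**3 + 3n**2 + 8n + 6.
Cancel n**3 + 3n**2 + 8n + 6 from numerator and denominator to get the reduced form.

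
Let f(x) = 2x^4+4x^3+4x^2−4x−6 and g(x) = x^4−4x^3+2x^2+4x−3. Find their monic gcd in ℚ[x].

x^2−1

By polynomial division,
  2x^4+4x^3+4x^2−4x−6 = (2)(x^4−4x^3+2x^2+4x−3) + (12x^3−12x)
  x^4−4x^3+2x^2+4x−3 = ((1/12)x−1/3)(12x^3−12x) + (3x^2−3)
  12x^3−12x = (4x)(3x^2−3) + (0)
Last nonzero remainder: 3x^2−3. Dividing through by 3 gives the monic gcd x^2−1.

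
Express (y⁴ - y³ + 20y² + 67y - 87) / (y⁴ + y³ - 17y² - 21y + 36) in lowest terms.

By polynomial division,
  y⁴ - y³ + 20y² + 67y - 87 = (y⁴ + y³ - 17y² - 21y + 36) + (-2y³ + 37y² + 88y - 123)
  y⁴ + y³ - 17y² - 21y + 36 = (-(1/2)y - 39/4)(-2y³ + 37y² + 88y - 123) + ((1551/4)y² + (1551/2)y - 4653/4)
  -2y³ + 37y² + 88y - 123 = (-(8/1551)y + 164/1551)((1551/4)y² + (1551/2)y - 4653/4) + (0)
Last nonzero remainder: (1551/4)y² + (1551/2)y - 4653/4. Dividing through by 1551/4 gives the monic gcd y² + 2y - 3.
Cancel y² + 2y - 3 from numerator and denominator to get the reduced form.

(y² - 3y + 29)/(y² - y - 12)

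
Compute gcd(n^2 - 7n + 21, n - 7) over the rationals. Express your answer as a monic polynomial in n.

By polynomial division,
  n^2 - 7n + 21 = (n)(n - 7) + (21)
  n - 7 = ((1/21)n - 1/3)(21) + (0)
The last nonzero remainder is the constant 21, so the polynomials are coprime and gcd = 1.

1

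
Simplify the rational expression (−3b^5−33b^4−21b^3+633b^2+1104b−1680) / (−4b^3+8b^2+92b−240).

Apply the Euclidean algorithm:
  −3b^5−33b^4−21b^3+633b^2+1104b−1680 = ((3/4)b^2+(39/4)b+42)(−4b^3+8b^2+92b−240) + (−420b^2−420b+8400)
  −4b^3+8b^2+92b−240 = ((1/105)b−1/35)(−420b^2−420b+8400) + (0)
Last nonzero remainder: −420b^2−420b+8400. Dividing through by −420 gives the monic gcd b^2+b−20.
Cancel b^2+b−20 from numerator and denominator to get the reduced form.

(3b^3+30b^2+51b−84)/(4b−12)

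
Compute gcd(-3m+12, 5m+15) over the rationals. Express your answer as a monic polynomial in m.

Apply the Euclidean algorithm:
  -3m+12 = (-3/5)(5m+15) + (21)
  5m+15 = ((5/21)m+5/7)(21) + (0)
The last nonzero remainder is the constant 21, so the polynomials are coprime and gcd = 1.

1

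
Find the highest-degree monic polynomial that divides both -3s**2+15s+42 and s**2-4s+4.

Repeated division with remainder:
  -3s**2+15s+42 = (-3)(s**2-4s+4) + (3s+54)
  s**2-4s+4 = ((1/3)s-22/3)(3s+54) + (400)
  3s+54 = ((3/400)s+27/200)(400) + (0)
The last nonzero remainder is the constant 400, so the polynomials are coprime and gcd = 1.

1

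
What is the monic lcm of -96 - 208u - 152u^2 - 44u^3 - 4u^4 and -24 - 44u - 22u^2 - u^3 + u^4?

By polynomial division,
  -4u^4 - 44u^3 - 152u^2 - 208u - 96 = (-4)(u^4 - u^3 - 22u^2 - 44u - 24) + (-48u^3 - 240u^2 - 384u - 192)
  u^4 - u^3 - 22u^2 - 44u - 24 = (-(1/48)u + 1/8)(-48u^3 - 240u^2 - 384u - 192) + (0)
Last nonzero remainder: -48u^3 - 240u^2 - 384u - 192. Dividing through by -48 gives the monic gcd u^3 + 5u^2 + 8u + 4.
Then lcm(f, g) = f·g / gcd(f, g); expanding and making the result monic gives the answer.

-144 - 288u - 176u^2 - 28u^3 + 5u^4 + u^5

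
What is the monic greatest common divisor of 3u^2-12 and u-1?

1

Repeated division with remainder:
  3u^2-12 = (3u+3)(u-1) + (-9)
  u-1 = (-(1/9)u+1/9)(-9) + (0)
The last nonzero remainder is the constant -9, so the polynomials are coprime and gcd = 1.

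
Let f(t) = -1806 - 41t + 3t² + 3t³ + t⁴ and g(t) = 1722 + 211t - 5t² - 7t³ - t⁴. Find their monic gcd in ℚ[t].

Repeated division with remainder:
  t⁴ + 3t³ + 3t² - 41t - 1806 = (-1)(-t⁴ - 7t³ - 5t² + 211t + 1722) + (-4t³ - 2t² + 170t - 84)
  -t⁴ - 7t³ - 5t² + 211t + 1722 = ((1/4)t + 13/8)(-4t³ - 2t² + 170t - 84) + (-(177/4)t² - (177/4)t + 3717/2)
  -4t³ - 2t² + 170t - 84 = ((16/177)t - 8/177)(-(177/4)t² - (177/4)t + 3717/2) + (0)
Last nonzero remainder: -(177/4)t² - (177/4)t + 3717/2. Dividing through by -177/4 gives the monic gcd t² + t - 42.

-42 + t + t²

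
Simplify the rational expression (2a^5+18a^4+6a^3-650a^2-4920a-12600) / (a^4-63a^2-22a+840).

(2a^2+10a+60)/(a-4)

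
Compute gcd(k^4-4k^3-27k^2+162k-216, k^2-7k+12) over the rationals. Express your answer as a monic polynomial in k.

k^2-7k+12

Repeated division with remainder:
  k^4-4k^3-27k^2+162k-216 = (k^2+3k-18)(k^2-7k+12) + (0)
The last nonzero remainder k^2-7k+12 is already monic.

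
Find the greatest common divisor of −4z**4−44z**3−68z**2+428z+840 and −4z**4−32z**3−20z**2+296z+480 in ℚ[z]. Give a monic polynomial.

Apply the Euclidean algorithm:
  −4z**4−44z**3−68z**2+428z+840 = (−4z**4−32z**3−20z**2+296z+480) + (−12z**3−48z**2+132z+360)
  −4z**4−32z**3−20z**2+296z+480 = ((1/3)z+4/3)(−12z**3−48z**2+132z+360) + (0)
Last nonzero remainder: −12z**3−48z**2+132z+360. Dividing through by −12 gives the monic gcd z**3+4z**2−11z−30.

z**3+4z**2−11z−30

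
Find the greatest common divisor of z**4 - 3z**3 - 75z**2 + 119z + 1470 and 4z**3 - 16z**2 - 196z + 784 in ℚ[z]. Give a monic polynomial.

Repeated division with remainder:
  z**4 - 3z**3 - 75z**2 + 119z + 1470 = ((1/4)z + 1/4)(4z**3 - 16z**2 - 196z + 784) + (-22z**2 - 28z + 1274)
  4z**3 - 16z**2 - 196z + 784 = (-(2/11)z + 116/121)(-22z**2 - 28z + 1274) + ((7560/121)z - 52920/121)
  -22z**2 - 28z + 1274 = (-(1331/3780)z - 1573/540)((7560/121)z - 52920/121) + (0)
Last nonzero remainder: (7560/121)z - 52920/121. Dividing through by 7560/121 gives the monic gcd z - 7.

z - 7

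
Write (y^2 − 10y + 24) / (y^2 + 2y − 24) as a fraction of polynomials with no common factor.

Euclidean algorithm in ℚ[y]:
  y^2 − 10y + 24 = (y^2 + 2y − 24) + (−12y + 48)
  y^2 + 2y − 24 = (−(1/12)y − 1/2)(−12y + 48) + (0)
Last nonzero remainder: −12y + 48. Dividing through by −12 gives the monic gcd y − 4.
Cancel y − 4 from numerator and denominator to get the reduced form.

(y − 6)/(y + 6)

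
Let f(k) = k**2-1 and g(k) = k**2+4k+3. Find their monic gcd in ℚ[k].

By polynomial division,
  k**2-1 = (k**2+4k+3) + (-4k-4)
  k**2+4k+3 = (-(1/4)k-3/4)(-4k-4) + (0)
Last nonzero remainder: -4k-4. Dividing through by -4 gives the monic gcd k+1.

k+1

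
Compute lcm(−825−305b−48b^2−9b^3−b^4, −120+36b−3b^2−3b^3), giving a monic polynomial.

Apply the Euclidean algorithm:
  −b^4−9b^3−48b^2−305b−825 = ((1/3)b+8/3)(−3b^3−3b^2+36b−120) + (−52b^2−361b−505)
  −3b^3−3b^2+36b−120 = ((3/52)b−927/2704)(−52b^2−361b−505) + (−(158523/2704)b−792615/2704)
  −52b^2−361b−505 = ((140608/158523)b+273104/158523)(−(158523/2704)b−792615/2704) + (0)
Last nonzero remainder: −(158523/2704)b−792615/2704. Dividing through by −158523/2704 gives the monic gcd b+5.
Then lcm(f, g) = f·g / gcd(f, g); expanding and making the result monic gives the answer.

6600−860b−11b^2+185b^3+20b^4+5b^5+b^6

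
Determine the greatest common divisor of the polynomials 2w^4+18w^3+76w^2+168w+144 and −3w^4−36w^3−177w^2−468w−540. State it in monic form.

w^3+7w^2+24w+36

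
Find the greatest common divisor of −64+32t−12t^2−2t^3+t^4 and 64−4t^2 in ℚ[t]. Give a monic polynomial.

Repeated division with remainder:
  t^4−2t^3−12t^2+32t−64 = (−(1/4)t^2+(1/2)t−1)(−4t^2+64) + (0)
Last nonzero remainder: −4t^2+64. Dividing through by −4 gives the monic gcd t^2−16.

−16+t^2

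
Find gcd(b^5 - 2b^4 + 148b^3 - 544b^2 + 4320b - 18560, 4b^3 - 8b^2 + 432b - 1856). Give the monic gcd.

b^3 - 2b^2 + 108b - 464

By polynomial division,
  b^5 - 2b^4 + 148b^3 - 544b^2 + 4320b - 18560 = ((1/4)b^2 + 10)(4b^3 - 8b^2 + 432b - 1856) + (0)
Last nonzero remainder: 4b^3 - 8b^2 + 432b - 1856. Dividing through by 4 gives the monic gcd b^3 - 2b^2 + 108b - 464.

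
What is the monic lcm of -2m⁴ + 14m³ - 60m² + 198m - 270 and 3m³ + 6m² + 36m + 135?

m⁵ - 4m⁴ + 9m³ - 9m² - 162m + 405

Apply the Euclidean algorithm:
  -2m⁴ + 14m³ - 60m² + 198m - 270 = (-(2/3)m + 6)(3m³ + 6m² + 36m + 135) + (-72m² + 72m - 1080)
  3m³ + 6m² + 36m + 135 = (-(1/24)m - 1/8)(-72m² + 72m - 1080) + (0)
Last nonzero remainder: -72m² + 72m - 1080. Dividing through by -72 gives the monic gcd m² - m + 15.
Then lcm(f, g) = f·g / gcd(f, g); expanding and making the result monic gives the answer.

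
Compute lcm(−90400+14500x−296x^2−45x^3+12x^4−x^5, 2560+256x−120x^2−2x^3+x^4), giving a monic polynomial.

−2892800+102400x+138928x^2−17124x^3+500x^4+61x^5−16x^6+x^7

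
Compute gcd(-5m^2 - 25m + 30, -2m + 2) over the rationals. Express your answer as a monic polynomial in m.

m - 1

Euclidean algorithm in ℚ[m]:
  -5m^2 - 25m + 30 = ((5/2)m + 15)(-2m + 2) + (0)
Last nonzero remainder: -2m + 2. Dividing through by -2 gives the monic gcd m - 1.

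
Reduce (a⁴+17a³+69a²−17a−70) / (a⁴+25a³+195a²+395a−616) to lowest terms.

(a²+11a+10)/(a²+19a+88)

Repeated division with remainder:
  a⁴+17a³+69a²−17a−70 = (a⁴+25a³+195a²+395a−616) + (−8a³−126a²−412a+546)
  a⁴+25a³+195a²+395a−616 = (−(1/8)a−37/32)(−8a³−126a²−412a+546) + (−(35/16)a²−(105/8)a+245/16)
  −8a³−126a²−412a+546 = ((128/35)a+1248/35)(−(35/16)a²−(105/8)a+245/16) + (0)
Last nonzero remainder: −(35/16)a²−(105/8)a+245/16. Dividing through by −35/16 gives the monic gcd a²+6a−7.
Cancel a²+6a−7 from numerator and denominator to get the reduced form.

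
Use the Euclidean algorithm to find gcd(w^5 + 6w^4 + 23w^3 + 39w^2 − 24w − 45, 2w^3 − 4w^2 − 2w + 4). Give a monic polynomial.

w^2 − 1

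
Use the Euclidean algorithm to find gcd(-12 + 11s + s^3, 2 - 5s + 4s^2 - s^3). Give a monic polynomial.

-1 + s

Apply the Euclidean algorithm:
  s^3 + 11s - 12 = (-1)(-s^3 + 4s^2 - 5s + 2) + (4s^2 + 6s - 10)
  -s^3 + 4s^2 - 5s + 2 = (-(1/4)s + 11/8)(4s^2 + 6s - 10) + (-(63/4)s + 63/4)
  4s^2 + 6s - 10 = (-(16/63)s - 40/63)(-(63/4)s + 63/4) + (0)
Last nonzero remainder: -(63/4)s + 63/4. Dividing through by -63/4 gives the monic gcd s - 1.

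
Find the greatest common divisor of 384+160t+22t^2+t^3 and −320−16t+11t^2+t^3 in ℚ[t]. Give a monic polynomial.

64+16t+t^2

By polynomial division,
  t^3+22t^2+160t+384 = (t^3+11t^2−16t−320) + (11t^2+176t+704)
  t^3+11t^2−16t−320 = ((1/11)t−5/11)(11t^2+176t+704) + (0)
Last nonzero remainder: 11t^2+176t+704. Dividing through by 11 gives the monic gcd t^2+16t+64.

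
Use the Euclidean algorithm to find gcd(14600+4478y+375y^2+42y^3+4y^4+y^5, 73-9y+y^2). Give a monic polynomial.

Apply the Euclidean algorithm:
  y^5+4y^4+42y^3+375y^2+4478y+14600 = (y^3+13y^2+86y+200)(y^2-9y+73) + (0)
The last nonzero remainder y^2-9y+73 is already monic.

73-9y+y^2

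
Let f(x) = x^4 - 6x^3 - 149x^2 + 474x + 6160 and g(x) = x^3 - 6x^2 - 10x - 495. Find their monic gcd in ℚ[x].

x - 11

Apply the Euclidean algorithm:
  x^4 - 6x^3 - 149x^2 + 474x + 6160 = (x)(x^3 - 6x^2 - 10x - 495) + (-139x^2 + 969x + 6160)
  x^3 - 6x^2 - 10x - 495 = (-(1/139)x - 135/19321)(-139x^2 + 969x + 6160) + ((793845/19321)x - 8732295/19321)
  -139x^2 + 969x + 6160 = (-(2685619/793845)x - 2163952/158769)((793845/19321)x - 8732295/19321) + (0)
Last nonzero remainder: (793845/19321)x - 8732295/19321. Dividing through by 793845/19321 gives the monic gcd x - 11.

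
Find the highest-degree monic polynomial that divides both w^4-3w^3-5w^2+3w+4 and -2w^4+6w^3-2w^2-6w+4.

w^2-1

Apply the Euclidean algorithm:
  w^4-3w^3-5w^2+3w+4 = (-1/2)(-2w^4+6w^3-2w^2-6w+4) + (-6w^2+6)
  -2w^4+6w^3-2w^2-6w+4 = ((1/3)w^2-w+2/3)(-6w^2+6) + (0)
Last nonzero remainder: -6w^2+6. Dividing through by -6 gives the monic gcd w^2-1.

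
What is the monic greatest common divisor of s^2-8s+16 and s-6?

Euclidean algorithm in ℚ[s]:
  s^2-8s+16 = (s-2)(s-6) + (4)
  s-6 = ((1/4)s-3/2)(4) + (0)
The last nonzero remainder is the constant 4, so the polynomials are coprime and gcd = 1.

1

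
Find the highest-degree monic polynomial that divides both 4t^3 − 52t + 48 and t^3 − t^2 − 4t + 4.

Apply the Euclidean algorithm:
  4t^3 − 52t + 48 = (4)(t^3 − t^2 − 4t + 4) + (4t^2 − 36t + 32)
  t^3 − t^2 − 4t + 4 = ((1/4)t + 2)(4t^2 − 36t + 32) + (60t − 60)
  4t^2 − 36t + 32 = ((1/15)t − 8/15)(60t − 60) + (0)
Last nonzero remainder: 60t − 60. Dividing through by 60 gives the monic gcd t − 1.

t − 1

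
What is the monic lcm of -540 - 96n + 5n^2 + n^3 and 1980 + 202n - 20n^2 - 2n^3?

-5940 - 1596n - 41n^2 + 16n^3 + n^4

Euclidean algorithm in ℚ[n]:
  n^3 + 5n^2 - 96n - 540 = (-1/2)(-2n^3 - 20n^2 + 202n + 1980) + (-5n^2 + 5n + 450)
  -2n^3 - 20n^2 + 202n + 1980 = ((2/5)n + 22/5)(-5n^2 + 5n + 450) + (0)
Last nonzero remainder: -5n^2 + 5n + 450. Dividing through by -5 gives the monic gcd n^2 - n - 90.
Then lcm(f, g) = f·g / gcd(f, g); expanding and making the result monic gives the answer.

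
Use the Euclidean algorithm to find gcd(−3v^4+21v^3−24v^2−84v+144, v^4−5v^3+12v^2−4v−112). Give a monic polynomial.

v^2−2v−8

Euclidean algorithm in ℚ[v]:
  −3v^4+21v^3−24v^2−84v+144 = (−3)(v^4−5v^3+12v^2−4v−112) + (6v^3+12v^2−96v−192)
  v^4−5v^3+12v^2−4v−112 = ((1/6)v−7/6)(6v^3+12v^2−96v−192) + (42v^2−84v−336)
  6v^3+12v^2−96v−192 = ((1/7)v+4/7)(42v^2−84v−336) + (0)
Last nonzero remainder: 42v^2−84v−336. Dividing through by 42 gives the monic gcd v^2−2v−8.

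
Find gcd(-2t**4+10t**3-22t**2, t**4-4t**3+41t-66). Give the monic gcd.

t**2-5t+11

Euclidean algorithm in ℚ[t]:
  -2t**4+10t**3-22t**2 = (-2)(t**4-4t**3+41t-66) + (2t**3-22t**2+82t-132)
  t**4-4t**3+41t-66 = ((1/2)t+7/2)(2t**3-22t**2+82t-132) + (36t**2-180t+396)
  2t**3-22t**2+82t-132 = ((1/18)t-1/3)(36t**2-180t+396) + (0)
Last nonzero remainder: 36t**2-180t+396. Dividing through by 36 gives the monic gcd t**2-5t+11.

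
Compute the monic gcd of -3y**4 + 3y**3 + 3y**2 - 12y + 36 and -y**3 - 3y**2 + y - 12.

Apply the Euclidean algorithm:
  -3y**4 + 3y**3 + 3y**2 - 12y + 36 = (3y - 12)(-y**3 - 3y**2 + y - 12) + (-36y**2 + 36y - 108)
  -y**3 - 3y**2 + y - 12 = ((1/36)y + 1/9)(-36y**2 + 36y - 108) + (0)
Last nonzero remainder: -36y**2 + 36y - 108. Dividing through by -36 gives the monic gcd y**2 - y + 3.

y**2 - y + 3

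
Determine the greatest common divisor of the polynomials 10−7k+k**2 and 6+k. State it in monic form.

1

Euclidean algorithm in ℚ[k]:
  k**2−7k+10 = (k−13)(k+6) + (88)
  k+6 = ((1/88)k+3/44)(88) + (0)
The last nonzero remainder is the constant 88, so the polynomials are coprime and gcd = 1.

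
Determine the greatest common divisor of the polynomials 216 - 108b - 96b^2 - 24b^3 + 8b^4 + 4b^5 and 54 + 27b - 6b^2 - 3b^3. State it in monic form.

-9 + b^2

Euclidean algorithm in ℚ[b]:
  4b^5 + 8b^4 - 24b^3 - 96b^2 - 108b + 216 = (-(4/3)b^2 - 4)(-3b^3 - 6b^2 + 27b + 54) + (-48b^2 + 432)
  -3b^3 - 6b^2 + 27b + 54 = ((1/16)b + 1/8)(-48b^2 + 432) + (0)
Last nonzero remainder: -48b^2 + 432. Dividing through by -48 gives the monic gcd b^2 - 9.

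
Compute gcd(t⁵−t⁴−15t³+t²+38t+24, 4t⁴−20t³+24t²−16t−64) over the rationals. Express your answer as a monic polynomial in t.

t²−3t−4

Apply the Euclidean algorithm:
  t⁵−t⁴−15t³+t²+38t+24 = ((1/4)t+1)(4t⁴−20t³+24t²−16t−64) + (−t³−19t²+70t+88)
  4t⁴−20t³+24t²−16t−64 = (−4t+96)(−t³−19t²+70t+88) + (2128t²−6384t−8512)
  −t³−19t²+70t+88 = (−(1/2128)t−11/1064)(2128t²−6384t−8512) + (0)
Last nonzero remainder: 2128t²−6384t−8512. Dividing through by 2128 gives the monic gcd t²−3t−4.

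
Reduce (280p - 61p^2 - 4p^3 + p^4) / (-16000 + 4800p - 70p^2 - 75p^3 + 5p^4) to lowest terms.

Euclidean algorithm in ℚ[p]:
  p^4 - 4p^3 - 61p^2 + 280p = (1/5)(5p^4 - 75p^3 - 70p^2 + 4800p - 16000) + (11p^3 - 47p^2 - 680p + 3200)
  5p^4 - 75p^3 - 70p^2 + 4800p - 16000 = ((5/11)p - 590/121)(11p^3 - 47p^2 - 680p + 3200) + ((1200/121)p^2 + (3600/121)p - 48000/121)
  11p^3 - 47p^2 - 680p + 3200 = ((1331/1200)p - 121/15)((1200/121)p^2 + (3600/121)p - 48000/121) + (0)
Last nonzero remainder: (1200/121)p^2 + (3600/121)p - 48000/121. Dividing through by 1200/121 gives the monic gcd p^2 + 3p - 40.
Cancel p^2 + 3p - 40 from numerator and denominator to get the reduced form.

(-7p + p^2)/(400 - 90p + 5p^2)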